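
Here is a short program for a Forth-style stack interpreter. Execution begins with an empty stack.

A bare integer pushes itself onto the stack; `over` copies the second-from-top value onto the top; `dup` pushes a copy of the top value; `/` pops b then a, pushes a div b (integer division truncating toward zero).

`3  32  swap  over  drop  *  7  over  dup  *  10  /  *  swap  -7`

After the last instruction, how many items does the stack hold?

3     [3]
32    [3, 32]
swap  [32, 3]
over  [32, 3, 32]
drop  [32, 3]
*     [96]
7     [96, 7]
over  [96, 7, 96]
dup   [96, 7, 96, 96]
*     [96, 7, 9216]
10    [96, 7, 9216, 10]
/     [96, 7, 921]
*     [96, 6447]
swap  [6447, 96]
-7    [6447, 96, -7]

3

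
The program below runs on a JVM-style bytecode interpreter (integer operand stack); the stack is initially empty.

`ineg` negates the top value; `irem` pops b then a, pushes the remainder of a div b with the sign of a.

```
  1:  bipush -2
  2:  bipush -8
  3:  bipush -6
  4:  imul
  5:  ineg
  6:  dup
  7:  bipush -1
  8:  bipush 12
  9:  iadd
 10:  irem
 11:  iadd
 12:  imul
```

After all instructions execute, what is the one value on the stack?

bipush -2 -> -2
bipush -8 -> -2 -8
bipush -6 -> -2 -8 -6
imul      -> -2 48
ineg      -> -2 -48
dup       -> -2 -48 -48
bipush -1 -> -2 -48 -48 -1
bipush 12 -> -2 -48 -48 -1 12
iadd      -> -2 -48 -48 11
irem      -> -2 -48 -4
iadd      -> -2 -52
imul      -> 104

104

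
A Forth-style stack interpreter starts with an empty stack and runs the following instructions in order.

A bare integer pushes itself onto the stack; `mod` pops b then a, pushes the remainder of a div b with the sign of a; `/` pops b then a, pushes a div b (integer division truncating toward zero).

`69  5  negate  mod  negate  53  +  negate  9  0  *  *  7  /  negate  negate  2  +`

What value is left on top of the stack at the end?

2

69      [69]
5       [69, 5]
negate  [69, -5]
mod     [4]
negate  [-4]
53      [-4, 53]
+       [49]
negate  [-49]
9       [-49, 9]
0       [-49, 9, 0]
*       [-49, 0]
*       [0]
7       [0, 7]
/       [0]
negate  [0]
negate  [0]
2       [0, 2]
+       [2]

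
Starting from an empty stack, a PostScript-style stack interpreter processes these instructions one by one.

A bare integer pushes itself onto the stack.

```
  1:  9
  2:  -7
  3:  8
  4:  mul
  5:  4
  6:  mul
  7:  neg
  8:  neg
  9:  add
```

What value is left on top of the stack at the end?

-215

9    9
-7   9 -7
8    9 -7 8
mul  9 -56
4    9 -56 4
mul  9 -224
neg  9 224
neg  9 -224
add  -215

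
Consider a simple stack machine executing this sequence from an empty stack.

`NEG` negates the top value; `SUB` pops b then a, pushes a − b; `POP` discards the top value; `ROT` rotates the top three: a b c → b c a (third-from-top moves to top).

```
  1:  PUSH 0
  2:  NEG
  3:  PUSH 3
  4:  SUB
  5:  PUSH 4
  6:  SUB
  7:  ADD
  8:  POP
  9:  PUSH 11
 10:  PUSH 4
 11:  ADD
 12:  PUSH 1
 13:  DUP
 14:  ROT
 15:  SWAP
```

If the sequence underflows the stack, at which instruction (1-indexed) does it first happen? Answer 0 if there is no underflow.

7

PUSH 0 : 0
NEG    : 0
PUSH 3 : 0 3
SUB    : -3
PUSH 4 : -3 4
SUB    : -7
ADD  — needs 2 operands, stack has 1 → underflow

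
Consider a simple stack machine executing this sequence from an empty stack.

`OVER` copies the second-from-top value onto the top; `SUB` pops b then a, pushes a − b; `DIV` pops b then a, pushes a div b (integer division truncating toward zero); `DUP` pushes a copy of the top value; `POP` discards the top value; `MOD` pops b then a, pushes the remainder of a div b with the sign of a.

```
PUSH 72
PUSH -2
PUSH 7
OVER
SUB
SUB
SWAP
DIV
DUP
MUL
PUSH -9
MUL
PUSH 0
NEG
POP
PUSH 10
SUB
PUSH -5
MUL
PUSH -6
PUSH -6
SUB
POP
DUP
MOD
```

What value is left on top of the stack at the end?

0

PUSH 72 → 72
PUSH -2 → 72 -2
PUSH 7  → 72 -2 7
OVER    → 72 -2 7 -2
SUB     → 72 -2 9
SUB     → 72 -11
SWAP    → -11 72
DIV     → 0
DUP     → 0 0
MUL     → 0
PUSH -9 → 0 -9
MUL     → 0
PUSH 0  → 0 0
NEG     → 0 0
POP     → 0
PUSH 10 → 0 10
SUB     → -10
PUSH -5 → -10 -5
MUL     → 50
PUSH -6 → 50 -6
PUSH -6 → 50 -6 -6
SUB     → 50 0
POP     → 50
DUP     → 50 50
MOD     → 0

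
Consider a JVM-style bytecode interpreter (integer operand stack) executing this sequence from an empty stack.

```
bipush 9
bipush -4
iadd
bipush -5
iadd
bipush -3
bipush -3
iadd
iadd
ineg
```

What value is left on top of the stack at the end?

6

bipush 9  -> 9
bipush -4 -> 9 -4
iadd      -> 5
bipush -5 -> 5 -5
iadd      -> 0
bipush -3 -> 0 -3
bipush -3 -> 0 -3 -3
iadd      -> 0 -6
iadd      -> -6
ineg      -> 6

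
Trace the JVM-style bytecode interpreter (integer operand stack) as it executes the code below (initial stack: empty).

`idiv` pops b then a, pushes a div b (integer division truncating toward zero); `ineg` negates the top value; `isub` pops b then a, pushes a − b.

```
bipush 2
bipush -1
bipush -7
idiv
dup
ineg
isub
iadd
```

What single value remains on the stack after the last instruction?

bipush 2  -> [2]
bipush -1 -> [2, -1]
bipush -7 -> [2, -1, -7]
idiv      -> [2, 0]
dup       -> [2, 0, 0]
ineg      -> [2, 0, 0]
isub      -> [2, 0]
iadd      -> [2]

2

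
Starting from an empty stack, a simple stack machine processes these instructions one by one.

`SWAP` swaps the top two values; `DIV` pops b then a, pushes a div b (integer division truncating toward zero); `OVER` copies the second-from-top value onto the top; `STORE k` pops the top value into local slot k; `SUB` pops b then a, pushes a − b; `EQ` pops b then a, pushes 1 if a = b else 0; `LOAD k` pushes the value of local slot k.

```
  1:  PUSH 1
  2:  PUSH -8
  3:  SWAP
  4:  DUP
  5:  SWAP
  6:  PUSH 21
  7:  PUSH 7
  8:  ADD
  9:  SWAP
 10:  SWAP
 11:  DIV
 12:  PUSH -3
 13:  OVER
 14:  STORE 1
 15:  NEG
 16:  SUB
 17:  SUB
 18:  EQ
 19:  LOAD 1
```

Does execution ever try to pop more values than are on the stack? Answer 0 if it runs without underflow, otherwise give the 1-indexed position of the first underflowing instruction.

PUSH 1  -> [1]
PUSH -8 -> [1, -8]
SWAP    -> [-8, 1]
DUP     -> [-8, 1, 1]
SWAP    -> [-8, 1, 1]
PUSH 21 -> [-8, 1, 1, 21]
PUSH 7  -> [-8, 1, 1, 21, 7]
ADD     -> [-8, 1, 1, 28]
SWAP    -> [-8, 1, 28, 1]
SWAP    -> [-8, 1, 1, 28]
DIV     -> [-8, 1, 0]
PUSH -3 -> [-8, 1, 0, -3]
OVER    -> [-8, 1, 0, -3, 0]
STORE 1 -> [-8, 1, 0, -3]
NEG     -> [-8, 1, 0, 3]
SUB     -> [-8, 1, -3]
SUB     -> [-8, 4]
EQ      -> [0]
LOAD 1  -> [0, 0]

0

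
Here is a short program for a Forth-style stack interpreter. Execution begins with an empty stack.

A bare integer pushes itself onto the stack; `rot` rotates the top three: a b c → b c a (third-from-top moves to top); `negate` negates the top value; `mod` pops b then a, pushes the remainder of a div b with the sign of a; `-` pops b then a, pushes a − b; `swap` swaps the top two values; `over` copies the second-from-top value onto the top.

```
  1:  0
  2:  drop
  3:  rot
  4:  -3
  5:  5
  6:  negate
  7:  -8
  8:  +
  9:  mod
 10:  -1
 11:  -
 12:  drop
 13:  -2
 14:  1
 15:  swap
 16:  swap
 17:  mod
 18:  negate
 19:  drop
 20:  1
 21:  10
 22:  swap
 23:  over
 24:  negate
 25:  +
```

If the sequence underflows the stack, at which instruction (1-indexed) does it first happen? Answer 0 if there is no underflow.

0    : [0]
drop : []
rot  — needs 3 operands, stack has 0 → underflow

3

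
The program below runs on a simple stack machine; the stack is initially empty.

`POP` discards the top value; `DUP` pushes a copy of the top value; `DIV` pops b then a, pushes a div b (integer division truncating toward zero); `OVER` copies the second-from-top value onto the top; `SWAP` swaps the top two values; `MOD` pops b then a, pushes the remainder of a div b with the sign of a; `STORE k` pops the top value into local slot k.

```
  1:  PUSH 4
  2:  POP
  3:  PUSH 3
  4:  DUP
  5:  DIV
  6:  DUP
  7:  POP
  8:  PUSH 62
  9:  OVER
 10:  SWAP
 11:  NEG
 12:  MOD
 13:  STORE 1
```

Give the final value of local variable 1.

1

PUSH 4  → 4
POP     → (empty)
PUSH 3  → 3
DUP     → 3 3
DIV     → 1
DUP     → 1 1
POP     → 1
PUSH 62 → 1 62
OVER    → 1 62 1
SWAP    → 1 1 62
NEG     → 1 1 -62
MOD     → 1 1
STORE 1 → 1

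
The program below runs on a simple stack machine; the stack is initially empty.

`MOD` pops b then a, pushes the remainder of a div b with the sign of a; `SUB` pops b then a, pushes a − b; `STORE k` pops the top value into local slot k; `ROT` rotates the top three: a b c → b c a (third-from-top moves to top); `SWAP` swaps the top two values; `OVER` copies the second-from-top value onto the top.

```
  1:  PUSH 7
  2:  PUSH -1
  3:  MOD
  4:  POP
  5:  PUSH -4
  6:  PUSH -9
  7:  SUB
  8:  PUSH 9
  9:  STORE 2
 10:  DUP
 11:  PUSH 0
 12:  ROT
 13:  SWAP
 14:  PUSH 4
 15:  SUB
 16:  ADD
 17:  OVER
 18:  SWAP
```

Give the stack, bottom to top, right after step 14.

PUSH 7  → [7]
PUSH -1 → [7, -1]
MOD     → [0]
POP     → []
PUSH -4 → [-4]
PUSH -9 → [-4, -9]
SUB     → [5]
PUSH 9  → [5, 9]
STORE 2 → [5]
DUP     → [5, 5]
PUSH 0  → [5, 5, 0]
ROT     → [5, 0, 5]
SWAP    → [5, 5, 0]
PUSH 4  → [5, 5, 0, 4]

[5, 5, 0, 4]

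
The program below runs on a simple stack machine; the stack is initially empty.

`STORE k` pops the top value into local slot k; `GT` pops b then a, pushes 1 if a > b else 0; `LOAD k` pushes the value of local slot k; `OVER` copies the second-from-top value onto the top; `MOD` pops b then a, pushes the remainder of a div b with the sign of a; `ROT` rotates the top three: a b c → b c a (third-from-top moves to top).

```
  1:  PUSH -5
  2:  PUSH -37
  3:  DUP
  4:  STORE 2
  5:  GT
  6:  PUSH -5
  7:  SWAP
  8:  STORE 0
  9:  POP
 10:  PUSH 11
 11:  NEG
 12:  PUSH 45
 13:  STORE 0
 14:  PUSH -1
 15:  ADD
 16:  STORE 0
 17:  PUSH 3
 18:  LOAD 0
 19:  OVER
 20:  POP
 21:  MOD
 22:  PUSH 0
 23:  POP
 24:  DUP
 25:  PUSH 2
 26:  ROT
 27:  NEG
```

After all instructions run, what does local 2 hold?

-37

PUSH -5  -> -5
PUSH -37 -> -5 -37
DUP      -> -5 -37 -37
STORE 2  -> -5 -37
GT       -> 1
PUSH -5  -> 1 -5
SWAP     -> -5 1
STORE 0  -> -5
POP      -> (empty)
PUSH 11  -> 11
NEG      -> -11
PUSH 45  -> -11 45
STORE 0  -> -11
PUSH -1  -> -11 -1
ADD      -> -12
STORE 0  -> (empty)
PUSH 3   -> 3
LOAD 0   -> 3 -12
OVER     -> 3 -12 3
POP      -> 3 -12
MOD      -> 3
PUSH 0   -> 3 0
POP      -> 3
DUP      -> 3 3
PUSH 2   -> 3 3 2
ROT      -> 3 2 3
NEG      -> 3 2 -3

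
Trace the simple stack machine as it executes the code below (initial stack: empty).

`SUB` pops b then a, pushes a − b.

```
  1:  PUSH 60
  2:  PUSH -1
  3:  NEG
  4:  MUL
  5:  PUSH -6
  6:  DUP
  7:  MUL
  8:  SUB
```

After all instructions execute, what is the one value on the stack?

PUSH 60 : 60
PUSH -1 : 60 -1
NEG     : 60 1
MUL     : 60
PUSH -6 : 60 -6
DUP     : 60 -6 -6
MUL     : 60 36
SUB     : 24

24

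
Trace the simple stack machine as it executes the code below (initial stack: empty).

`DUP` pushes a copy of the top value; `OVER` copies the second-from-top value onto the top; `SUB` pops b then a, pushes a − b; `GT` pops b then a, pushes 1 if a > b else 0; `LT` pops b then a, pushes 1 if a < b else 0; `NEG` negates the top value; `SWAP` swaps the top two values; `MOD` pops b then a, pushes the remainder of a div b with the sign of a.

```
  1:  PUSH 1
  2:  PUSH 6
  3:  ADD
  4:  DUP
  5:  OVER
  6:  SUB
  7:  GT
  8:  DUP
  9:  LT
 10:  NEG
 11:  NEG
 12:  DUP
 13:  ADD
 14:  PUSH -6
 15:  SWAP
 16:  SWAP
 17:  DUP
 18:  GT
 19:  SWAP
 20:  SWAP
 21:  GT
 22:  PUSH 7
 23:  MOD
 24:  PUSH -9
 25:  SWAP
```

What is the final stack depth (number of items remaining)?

2

PUSH 1  : [1]
PUSH 6  : [1, 6]
ADD     : [7]
DUP     : [7, 7]
OVER    : [7, 7, 7]
SUB     : [7, 0]
GT      : [1]
DUP     : [1, 1]
LT      : [0]
NEG     : [0]
NEG     : [0]
DUP     : [0, 0]
ADD     : [0]
PUSH -6 : [0, -6]
SWAP    : [-6, 0]
SWAP    : [0, -6]
DUP     : [0, -6, -6]
GT      : [0, 0]
SWAP    : [0, 0]
SWAP    : [0, 0]
GT      : [0]
PUSH 7  : [0, 7]
MOD     : [0]
PUSH -9 : [0, -9]
SWAP    : [-9, 0]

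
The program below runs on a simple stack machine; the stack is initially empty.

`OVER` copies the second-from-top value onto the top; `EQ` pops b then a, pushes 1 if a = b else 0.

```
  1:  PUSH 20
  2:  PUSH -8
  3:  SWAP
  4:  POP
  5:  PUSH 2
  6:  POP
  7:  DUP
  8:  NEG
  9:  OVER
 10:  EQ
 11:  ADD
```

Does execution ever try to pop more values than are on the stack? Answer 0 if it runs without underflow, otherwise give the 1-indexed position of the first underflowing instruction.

0

PUSH 20 → 20
PUSH -8 → 20 -8
SWAP    → -8 20
POP     → -8
PUSH 2  → -8 2
POP     → -8
DUP     → -8 -8
NEG     → -8 8
OVER    → -8 8 -8
EQ      → -8 0
ADD     → -8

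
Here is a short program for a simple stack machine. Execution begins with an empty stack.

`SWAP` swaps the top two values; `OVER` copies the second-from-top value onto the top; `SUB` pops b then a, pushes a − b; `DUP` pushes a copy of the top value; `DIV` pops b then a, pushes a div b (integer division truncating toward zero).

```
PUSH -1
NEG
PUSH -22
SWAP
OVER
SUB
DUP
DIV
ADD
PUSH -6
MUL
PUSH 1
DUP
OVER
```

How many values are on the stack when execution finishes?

4

PUSH -1  → -1
NEG      → 1
PUSH -22 → 1 -22
SWAP     → -22 1
OVER     → -22 1 -22
SUB      → -22 23
DUP      → -22 23 23
DIV      → -22 1
ADD      → -21
PUSH -6  → -21 -6
MUL      → 126
PUSH 1   → 126 1
DUP      → 126 1 1
OVER     → 126 1 1 1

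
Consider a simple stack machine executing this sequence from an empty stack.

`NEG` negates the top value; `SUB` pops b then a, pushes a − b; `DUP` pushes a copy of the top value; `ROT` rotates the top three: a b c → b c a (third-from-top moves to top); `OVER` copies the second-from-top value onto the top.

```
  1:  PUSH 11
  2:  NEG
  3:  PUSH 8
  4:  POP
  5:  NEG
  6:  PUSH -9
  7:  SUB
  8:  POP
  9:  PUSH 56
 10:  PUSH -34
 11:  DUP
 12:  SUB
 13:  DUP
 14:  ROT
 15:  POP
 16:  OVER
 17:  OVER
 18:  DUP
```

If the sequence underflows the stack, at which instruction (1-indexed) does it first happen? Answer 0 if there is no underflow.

0

PUSH 11  -> [11]
NEG      -> [-11]
PUSH 8   -> [-11, 8]
POP      -> [-11]
NEG      -> [11]
PUSH -9  -> [11, -9]
SUB      -> [20]
POP      -> []
PUSH 56  -> [56]
PUSH -34 -> [56, -34]
DUP      -> [56, -34, -34]
SUB      -> [56, 0]
DUP      -> [56, 0, 0]
ROT      -> [0, 0, 56]
POP      -> [0, 0]
OVER     -> [0, 0, 0]
OVER     -> [0, 0, 0, 0]
DUP      -> [0, 0, 0, 0, 0]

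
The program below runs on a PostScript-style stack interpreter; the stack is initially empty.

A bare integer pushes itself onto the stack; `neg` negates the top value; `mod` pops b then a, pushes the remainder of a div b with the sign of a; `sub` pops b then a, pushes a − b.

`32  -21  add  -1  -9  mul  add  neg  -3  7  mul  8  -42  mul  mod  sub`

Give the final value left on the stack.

1

32  → [32]
-21 → [32, -21]
add → [11]
-1  → [11, -1]
-9  → [11, -1, -9]
mul → [11, 9]
add → [20]
neg → [-20]
-3  → [-20, -3]
7   → [-20, -3, 7]
mul → [-20, -21]
8   → [-20, -21, 8]
-42 → [-20, -21, 8, -42]
mul → [-20, -21, -336]
mod → [-20, -21]
sub → [1]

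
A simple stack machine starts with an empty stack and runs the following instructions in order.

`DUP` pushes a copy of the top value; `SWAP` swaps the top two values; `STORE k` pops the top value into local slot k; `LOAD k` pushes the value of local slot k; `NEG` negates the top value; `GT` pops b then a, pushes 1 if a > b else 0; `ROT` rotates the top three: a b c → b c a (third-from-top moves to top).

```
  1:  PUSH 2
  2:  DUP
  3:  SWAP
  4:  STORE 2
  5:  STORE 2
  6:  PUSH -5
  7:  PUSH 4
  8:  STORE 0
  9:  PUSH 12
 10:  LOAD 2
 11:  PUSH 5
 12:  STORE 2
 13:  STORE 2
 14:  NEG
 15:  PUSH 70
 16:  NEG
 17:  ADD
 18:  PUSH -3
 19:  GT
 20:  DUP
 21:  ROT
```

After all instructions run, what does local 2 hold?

2

PUSH 2   2
DUP      2 2
SWAP     2 2
STORE 2  2
STORE 2  (empty)
PUSH -5  -5
PUSH 4   -5 4
STORE 0  -5
PUSH 12  -5 12
LOAD 2   -5 12 2
PUSH 5   -5 12 2 5
STORE 2  -5 12 2
STORE 2  -5 12
NEG      -5 -12
PUSH 70  -5 -12 70
NEG      -5 -12 -70
ADD      -5 -82
PUSH -3  -5 -82 -3
GT       -5 0
DUP      -5 0 0
ROT      0 0 -5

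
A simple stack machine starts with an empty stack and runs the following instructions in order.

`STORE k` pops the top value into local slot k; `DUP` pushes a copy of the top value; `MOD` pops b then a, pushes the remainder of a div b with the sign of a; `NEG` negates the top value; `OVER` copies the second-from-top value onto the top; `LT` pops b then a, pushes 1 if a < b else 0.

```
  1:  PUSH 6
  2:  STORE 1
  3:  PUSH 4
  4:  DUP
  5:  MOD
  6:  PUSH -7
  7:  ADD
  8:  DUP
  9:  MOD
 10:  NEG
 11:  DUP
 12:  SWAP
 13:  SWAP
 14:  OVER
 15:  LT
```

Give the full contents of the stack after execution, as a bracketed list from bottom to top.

PUSH 6   [6]
STORE 1  []
PUSH 4   [4]
DUP      [4, 4]
MOD      [0]
PUSH -7  [0, -7]
ADD      [-7]
DUP      [-7, -7]
MOD      [0]
NEG      [0]
DUP      [0, 0]
SWAP     [0, 0]
SWAP     [0, 0]
OVER     [0, 0, 0]
LT       [0, 0]

[0, 0]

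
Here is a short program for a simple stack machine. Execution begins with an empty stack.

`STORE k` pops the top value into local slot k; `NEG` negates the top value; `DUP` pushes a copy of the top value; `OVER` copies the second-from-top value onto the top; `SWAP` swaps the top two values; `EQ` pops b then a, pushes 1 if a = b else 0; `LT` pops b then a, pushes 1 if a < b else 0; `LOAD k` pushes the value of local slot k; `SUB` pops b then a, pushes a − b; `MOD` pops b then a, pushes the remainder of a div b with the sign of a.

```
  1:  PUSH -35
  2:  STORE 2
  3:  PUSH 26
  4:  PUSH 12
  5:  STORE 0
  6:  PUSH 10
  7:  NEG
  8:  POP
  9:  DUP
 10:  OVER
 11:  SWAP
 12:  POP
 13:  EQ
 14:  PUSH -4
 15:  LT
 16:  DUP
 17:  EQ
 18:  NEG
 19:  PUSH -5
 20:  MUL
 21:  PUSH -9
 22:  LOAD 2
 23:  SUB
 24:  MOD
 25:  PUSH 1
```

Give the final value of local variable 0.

12

PUSH -35 → -35
STORE 2  → (empty)
PUSH 26  → 26
PUSH 12  → 26 12
STORE 0  → 26
PUSH 10  → 26 10
NEG      → 26 -10
POP      → 26
DUP      → 26 26
OVER     → 26 26 26
SWAP     → 26 26 26
POP      → 26 26
EQ       → 1
PUSH -4  → 1 -4
LT       → 0
DUP      → 0 0
EQ       → 1
NEG      → -1
PUSH -5  → -1 -5
MUL      → 5
PUSH -9  → 5 -9
LOAD 2   → 5 -9 -35
SUB      → 5 26
MOD      → 5
PUSH 1   → 5 1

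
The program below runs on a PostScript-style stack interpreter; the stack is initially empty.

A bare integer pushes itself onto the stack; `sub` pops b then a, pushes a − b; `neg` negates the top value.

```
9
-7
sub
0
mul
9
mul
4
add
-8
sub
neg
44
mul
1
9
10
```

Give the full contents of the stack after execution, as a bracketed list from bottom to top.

[-528, 1, 9, 10]

9    [9]
-7   [9, -7]
sub  [16]
0    [16, 0]
mul  [0]
9    [0, 9]
mul  [0]
4    [0, 4]
add  [4]
-8   [4, -8]
sub  [12]
neg  [-12]
44   [-12, 44]
mul  [-528]
1    [-528, 1]
9    [-528, 1, 9]
10   [-528, 1, 9, 10]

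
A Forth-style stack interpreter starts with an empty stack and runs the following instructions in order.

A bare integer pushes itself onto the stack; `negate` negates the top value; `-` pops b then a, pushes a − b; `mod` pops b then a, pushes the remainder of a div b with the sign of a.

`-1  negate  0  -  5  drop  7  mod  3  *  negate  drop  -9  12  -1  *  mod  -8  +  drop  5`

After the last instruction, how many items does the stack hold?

-1     -> [-1]
negate -> [1]
0      -> [1, 0]
-      -> [1]
5      -> [1, 5]
drop   -> [1]
7      -> [1, 7]
mod    -> [1]
3      -> [1, 3]
*      -> [3]
negate -> [-3]
drop   -> []
-9     -> [-9]
12     -> [-9, 12]
-1     -> [-9, 12, -1]
*      -> [-9, -12]
mod    -> [-9]
-8     -> [-9, -8]
+      -> [-17]
drop   -> []
5      -> [5]

1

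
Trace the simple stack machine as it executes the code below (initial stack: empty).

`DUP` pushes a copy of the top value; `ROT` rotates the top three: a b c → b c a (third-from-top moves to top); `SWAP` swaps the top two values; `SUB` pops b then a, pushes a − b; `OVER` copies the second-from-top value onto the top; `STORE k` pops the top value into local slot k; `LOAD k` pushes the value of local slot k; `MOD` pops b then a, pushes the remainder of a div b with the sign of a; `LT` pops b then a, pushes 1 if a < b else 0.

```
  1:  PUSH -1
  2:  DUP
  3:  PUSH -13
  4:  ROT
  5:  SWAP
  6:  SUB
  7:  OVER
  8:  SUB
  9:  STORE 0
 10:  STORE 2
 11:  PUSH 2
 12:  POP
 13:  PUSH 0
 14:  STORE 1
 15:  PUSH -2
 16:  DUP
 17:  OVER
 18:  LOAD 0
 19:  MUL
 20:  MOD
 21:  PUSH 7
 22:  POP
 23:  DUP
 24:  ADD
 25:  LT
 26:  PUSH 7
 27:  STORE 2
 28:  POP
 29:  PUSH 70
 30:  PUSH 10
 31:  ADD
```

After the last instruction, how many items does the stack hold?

1

PUSH -1  -> [-1]
DUP      -> [-1, -1]
PUSH -13 -> [-1, -1, -13]
ROT      -> [-1, -13, -1]
SWAP     -> [-1, -1, -13]
SUB      -> [-1, 12]
OVER     -> [-1, 12, -1]
SUB      -> [-1, 13]
STORE 0  -> [-1]
STORE 2  -> []
PUSH 2   -> [2]
POP      -> []
PUSH 0   -> [0]
STORE 1  -> []
PUSH -2  -> [-2]
DUP      -> [-2, -2]
OVER     -> [-2, -2, -2]
LOAD 0   -> [-2, -2, -2, 13]
MUL      -> [-2, -2, -26]
MOD      -> [-2, -2]
PUSH 7   -> [-2, -2, 7]
POP      -> [-2, -2]
DUP      -> [-2, -2, -2]
ADD      -> [-2, -4]
LT       -> [0]
PUSH 7   -> [0, 7]
STORE 2  -> [0]
POP      -> []
PUSH 70  -> [70]
PUSH 10  -> [70, 10]
ADD      -> [80]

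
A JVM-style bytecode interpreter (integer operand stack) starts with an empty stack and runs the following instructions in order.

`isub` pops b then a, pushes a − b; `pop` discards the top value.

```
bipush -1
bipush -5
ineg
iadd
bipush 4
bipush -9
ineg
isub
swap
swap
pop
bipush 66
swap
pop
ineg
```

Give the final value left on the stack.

-66

bipush -1 : -1
bipush -5 : -1 -5
ineg      : -1 5
iadd      : 4
bipush 4  : 4 4
bipush -9 : 4 4 -9
ineg      : 4 4 9
isub      : 4 -5
swap      : -5 4
swap      : 4 -5
pop       : 4
bipush 66 : 4 66
swap      : 66 4
pop       : 66
ineg      : -66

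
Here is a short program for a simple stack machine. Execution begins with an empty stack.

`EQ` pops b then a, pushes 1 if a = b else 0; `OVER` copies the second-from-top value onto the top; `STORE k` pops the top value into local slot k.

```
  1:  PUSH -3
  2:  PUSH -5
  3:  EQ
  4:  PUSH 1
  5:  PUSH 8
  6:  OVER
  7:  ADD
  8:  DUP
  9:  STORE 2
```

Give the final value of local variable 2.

PUSH -3 → -3
PUSH -5 → -3 -5
EQ      → 0
PUSH 1  → 0 1
PUSH 8  → 0 1 8
OVER    → 0 1 8 1
ADD     → 0 1 9
DUP     → 0 1 9 9
STORE 2 → 0 1 9

9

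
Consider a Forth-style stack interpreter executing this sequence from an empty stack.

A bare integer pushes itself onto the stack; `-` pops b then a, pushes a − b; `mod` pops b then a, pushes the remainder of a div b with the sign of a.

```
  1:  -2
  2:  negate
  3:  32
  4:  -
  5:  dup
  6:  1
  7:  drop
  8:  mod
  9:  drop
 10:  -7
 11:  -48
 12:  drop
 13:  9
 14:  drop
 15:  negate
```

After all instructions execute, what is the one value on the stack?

7

-2     : -2
negate : 2
32     : 2 32
-      : -30
dup    : -30 -30
1      : -30 -30 1
drop   : -30 -30
mod    : 0
drop   : (empty)
-7     : -7
-48    : -7 -48
drop   : -7
9      : -7 9
drop   : -7
negate : 7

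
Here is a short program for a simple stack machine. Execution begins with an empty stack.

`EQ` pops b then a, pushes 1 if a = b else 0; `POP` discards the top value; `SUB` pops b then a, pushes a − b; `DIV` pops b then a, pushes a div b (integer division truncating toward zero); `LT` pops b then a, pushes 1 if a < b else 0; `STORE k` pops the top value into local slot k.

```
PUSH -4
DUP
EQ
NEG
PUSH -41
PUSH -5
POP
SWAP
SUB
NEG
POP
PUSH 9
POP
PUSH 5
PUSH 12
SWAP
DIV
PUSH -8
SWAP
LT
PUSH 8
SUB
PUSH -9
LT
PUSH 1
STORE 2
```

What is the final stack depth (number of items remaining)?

PUSH -4  -> [-4]
DUP      -> [-4, -4]
EQ       -> [1]
NEG      -> [-1]
PUSH -41 -> [-1, -41]
PUSH -5  -> [-1, -41, -5]
POP      -> [-1, -41]
SWAP     -> [-41, -1]
SUB      -> [-40]
NEG      -> [40]
POP      -> []
PUSH 9   -> [9]
POP      -> []
PUSH 5   -> [5]
PUSH 12  -> [5, 12]
SWAP     -> [12, 5]
DIV      -> [2]
PUSH -8  -> [2, -8]
SWAP     -> [-8, 2]
LT       -> [1]
PUSH 8   -> [1, 8]
SUB      -> [-7]
PUSH -9  -> [-7, -9]
LT       -> [0]
PUSH 1   -> [0, 1]
STORE 2  -> [0]

1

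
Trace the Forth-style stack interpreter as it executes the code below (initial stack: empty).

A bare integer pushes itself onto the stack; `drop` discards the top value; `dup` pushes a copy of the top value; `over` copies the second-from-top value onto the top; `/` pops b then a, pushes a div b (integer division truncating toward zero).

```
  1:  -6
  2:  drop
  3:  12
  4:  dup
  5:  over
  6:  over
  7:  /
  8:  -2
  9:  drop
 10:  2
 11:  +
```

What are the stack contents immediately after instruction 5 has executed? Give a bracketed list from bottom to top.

[12, 12, 12]

-6   : -6
drop : (empty)
12   : 12
dup  : 12 12
over : 12 12 12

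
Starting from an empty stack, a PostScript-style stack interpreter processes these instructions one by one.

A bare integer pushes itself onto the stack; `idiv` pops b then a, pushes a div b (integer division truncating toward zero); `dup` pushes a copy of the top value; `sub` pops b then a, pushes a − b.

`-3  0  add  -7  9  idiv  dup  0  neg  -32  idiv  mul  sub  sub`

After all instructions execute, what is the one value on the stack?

-3    [-3]
0     [-3, 0]
add   [-3]
-7    [-3, -7]
9     [-3, -7, 9]
idiv  [-3, 0]
dup   [-3, 0, 0]
0     [-3, 0, 0, 0]
neg   [-3, 0, 0, 0]
-32   [-3, 0, 0, 0, -32]
idiv  [-3, 0, 0, 0]
mul   [-3, 0, 0]
sub   [-3, 0]
sub   [-3]

-3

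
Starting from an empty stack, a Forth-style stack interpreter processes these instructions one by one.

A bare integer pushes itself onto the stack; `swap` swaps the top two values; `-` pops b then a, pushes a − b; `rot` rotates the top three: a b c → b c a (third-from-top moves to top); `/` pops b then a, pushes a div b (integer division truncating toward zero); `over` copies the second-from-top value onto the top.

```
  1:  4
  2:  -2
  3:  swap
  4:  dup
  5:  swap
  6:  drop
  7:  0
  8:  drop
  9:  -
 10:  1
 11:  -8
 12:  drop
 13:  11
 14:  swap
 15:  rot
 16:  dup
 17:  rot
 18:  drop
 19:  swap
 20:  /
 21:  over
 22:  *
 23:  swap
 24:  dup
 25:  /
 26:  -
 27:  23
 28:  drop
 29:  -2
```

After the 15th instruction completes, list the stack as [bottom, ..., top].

[11, 1, -6]

4    → [4]
-2   → [4, -2]
swap → [-2, 4]
dup  → [-2, 4, 4]
swap → [-2, 4, 4]
drop → [-2, 4]
0    → [-2, 4, 0]
drop → [-2, 4]
-    → [-6]
1    → [-6, 1]
-8   → [-6, 1, -8]
drop → [-6, 1]
11   → [-6, 1, 11]
swap → [-6, 11, 1]
rot  → [11, 1, -6]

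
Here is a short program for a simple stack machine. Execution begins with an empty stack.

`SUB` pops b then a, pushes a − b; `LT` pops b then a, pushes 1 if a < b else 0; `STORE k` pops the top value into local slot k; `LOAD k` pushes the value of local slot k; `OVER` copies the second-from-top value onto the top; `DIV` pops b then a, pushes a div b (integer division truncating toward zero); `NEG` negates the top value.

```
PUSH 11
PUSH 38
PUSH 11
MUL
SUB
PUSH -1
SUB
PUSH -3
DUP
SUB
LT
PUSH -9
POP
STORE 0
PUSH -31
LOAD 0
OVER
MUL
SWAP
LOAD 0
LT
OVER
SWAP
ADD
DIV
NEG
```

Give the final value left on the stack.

-1

PUSH 11   11
PUSH 38   11 38
PUSH 11   11 38 11
MUL       11 418
SUB       -407
PUSH -1   -407 -1
SUB       -406
PUSH -3   -406 -3
DUP       -406 -3 -3
SUB       -406 0
LT        1
PUSH -9   1 -9
POP       1
STORE 0   (empty)
PUSH -31  -31
LOAD 0    -31 1
OVER      -31 1 -31
MUL       -31 -31
SWAP      -31 -31
LOAD 0    -31 -31 1
LT        -31 1
OVER      -31 1 -31
SWAP      -31 -31 1
ADD       -31 -30
DIV       1
NEG       -1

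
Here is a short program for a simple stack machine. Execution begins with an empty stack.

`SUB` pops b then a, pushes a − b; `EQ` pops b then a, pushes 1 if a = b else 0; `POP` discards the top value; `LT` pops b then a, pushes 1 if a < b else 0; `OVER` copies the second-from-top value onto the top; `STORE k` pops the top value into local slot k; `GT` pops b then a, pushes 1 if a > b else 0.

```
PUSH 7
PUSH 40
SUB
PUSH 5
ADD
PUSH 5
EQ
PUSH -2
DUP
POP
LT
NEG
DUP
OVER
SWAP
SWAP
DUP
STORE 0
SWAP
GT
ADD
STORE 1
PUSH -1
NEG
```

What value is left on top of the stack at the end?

PUSH 7  → [7]
PUSH 40 → [7, 40]
SUB     → [-33]
PUSH 5  → [-33, 5]
ADD     → [-28]
PUSH 5  → [-28, 5]
EQ      → [0]
PUSH -2 → [0, -2]
DUP     → [0, -2, -2]
POP     → [0, -2]
LT      → [0]
NEG     → [0]
DUP     → [0, 0]
OVER    → [0, 0, 0]
SWAP    → [0, 0, 0]
SWAP    → [0, 0, 0]
DUP     → [0, 0, 0, 0]
STORE 0 → [0, 0, 0]
SWAP    → [0, 0, 0]
GT      → [0, 0]
ADD     → [0]
STORE 1 → []
PUSH -1 → [-1]
NEG     → [1]

1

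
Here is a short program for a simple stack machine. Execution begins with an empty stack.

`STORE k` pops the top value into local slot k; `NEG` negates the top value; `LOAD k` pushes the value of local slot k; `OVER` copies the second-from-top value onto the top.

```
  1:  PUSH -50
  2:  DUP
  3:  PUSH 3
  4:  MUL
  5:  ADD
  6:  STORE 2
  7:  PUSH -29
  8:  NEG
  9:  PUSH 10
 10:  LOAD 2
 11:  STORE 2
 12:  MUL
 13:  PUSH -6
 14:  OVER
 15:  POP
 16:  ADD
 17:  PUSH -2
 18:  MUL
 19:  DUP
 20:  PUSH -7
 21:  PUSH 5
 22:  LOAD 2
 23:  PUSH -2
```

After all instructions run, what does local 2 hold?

-200

PUSH -50  [-50]
DUP       [-50, -50]
PUSH 3    [-50, -50, 3]
MUL       [-50, -150]
ADD       [-200]
STORE 2   []
PUSH -29  [-29]
NEG       [29]
PUSH 10   [29, 10]
LOAD 2    [29, 10, -200]
STORE 2   [29, 10]
MUL       [290]
PUSH -6   [290, -6]
OVER      [290, -6, 290]
POP       [290, -6]
ADD       [284]
PUSH -2   [284, -2]
MUL       [-568]
DUP       [-568, -568]
PUSH -7   [-568, -568, -7]
PUSH 5    [-568, -568, -7, 5]
LOAD 2    [-568, -568, -7, 5, -200]
PUSH -2   [-568, -568, -7, 5, -200, -2]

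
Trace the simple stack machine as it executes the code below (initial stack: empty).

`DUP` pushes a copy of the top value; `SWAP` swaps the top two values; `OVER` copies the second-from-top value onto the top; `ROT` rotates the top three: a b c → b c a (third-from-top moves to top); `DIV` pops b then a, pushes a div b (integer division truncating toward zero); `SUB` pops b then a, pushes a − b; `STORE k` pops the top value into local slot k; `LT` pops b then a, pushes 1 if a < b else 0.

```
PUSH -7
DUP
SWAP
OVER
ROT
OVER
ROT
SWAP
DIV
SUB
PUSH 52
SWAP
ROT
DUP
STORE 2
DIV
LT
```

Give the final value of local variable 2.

-7

PUSH -7 → -7
DUP     → -7 -7
SWAP    → -7 -7
OVER    → -7 -7 -7
ROT     → -7 -7 -7
OVER    → -7 -7 -7 -7
ROT     → -7 -7 -7 -7
SWAP    → -7 -7 -7 -7
DIV     → -7 -7 1
SUB     → -7 -8
PUSH 52 → -7 -8 52
SWAP    → -7 52 -8
ROT     → 52 -8 -7
DUP     → 52 -8 -7 -7
STORE 2 → 52 -8 -7
DIV     → 52 1
LT      → 0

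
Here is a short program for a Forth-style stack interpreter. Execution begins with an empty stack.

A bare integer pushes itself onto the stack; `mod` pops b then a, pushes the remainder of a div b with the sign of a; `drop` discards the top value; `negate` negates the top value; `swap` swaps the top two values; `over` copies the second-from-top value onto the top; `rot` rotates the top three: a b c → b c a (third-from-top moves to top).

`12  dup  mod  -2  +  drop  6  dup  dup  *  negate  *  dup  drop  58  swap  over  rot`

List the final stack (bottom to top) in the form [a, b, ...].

12     → [12]
dup    → [12, 12]
mod    → [0]
-2     → [0, -2]
+      → [-2]
drop   → []
6      → [6]
dup    → [6, 6]
dup    → [6, 6, 6]
*      → [6, 36]
negate → [6, -36]
*      → [-216]
dup    → [-216, -216]
drop   → [-216]
58     → [-216, 58]
swap   → [58, -216]
over   → [58, -216, 58]
rot    → [-216, 58, 58]

[-216, 58, 58]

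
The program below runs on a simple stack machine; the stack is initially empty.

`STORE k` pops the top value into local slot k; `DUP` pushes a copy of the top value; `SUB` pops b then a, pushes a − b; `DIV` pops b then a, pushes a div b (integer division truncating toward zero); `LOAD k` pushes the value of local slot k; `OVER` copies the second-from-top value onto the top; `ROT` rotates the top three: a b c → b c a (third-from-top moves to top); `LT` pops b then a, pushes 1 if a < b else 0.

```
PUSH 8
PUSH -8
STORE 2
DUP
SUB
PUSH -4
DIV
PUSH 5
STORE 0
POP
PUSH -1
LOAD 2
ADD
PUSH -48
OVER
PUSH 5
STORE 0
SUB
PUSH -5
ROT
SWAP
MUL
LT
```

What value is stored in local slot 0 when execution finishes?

5

PUSH 8   : [8]
PUSH -8  : [8, -8]
STORE 2  : [8]
DUP      : [8, 8]
SUB      : [0]
PUSH -4  : [0, -4]
DIV      : [0]
PUSH 5   : [0, 5]
STORE 0  : [0]
POP      : []
PUSH -1  : [-1]
LOAD 2   : [-1, -8]
ADD      : [-9]
PUSH -48 : [-9, -48]
OVER     : [-9, -48, -9]
PUSH 5   : [-9, -48, -9, 5]
STORE 0  : [-9, -48, -9]
SUB      : [-9, -39]
PUSH -5  : [-9, -39, -5]
ROT      : [-39, -5, -9]
SWAP     : [-39, -9, -5]
MUL      : [-39, 45]
LT       : [1]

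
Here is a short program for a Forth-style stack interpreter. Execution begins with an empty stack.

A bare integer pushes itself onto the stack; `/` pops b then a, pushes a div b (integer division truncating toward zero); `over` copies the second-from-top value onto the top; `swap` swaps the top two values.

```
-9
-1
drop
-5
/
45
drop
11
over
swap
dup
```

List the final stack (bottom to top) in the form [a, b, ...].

-9   : [-9]
-1   : [-9, -1]
drop : [-9]
-5   : [-9, -5]
/    : [1]
45   : [1, 45]
drop : [1]
11   : [1, 11]
over : [1, 11, 1]
swap : [1, 1, 11]
dup  : [1, 1, 11, 11]

[1, 1, 11, 11]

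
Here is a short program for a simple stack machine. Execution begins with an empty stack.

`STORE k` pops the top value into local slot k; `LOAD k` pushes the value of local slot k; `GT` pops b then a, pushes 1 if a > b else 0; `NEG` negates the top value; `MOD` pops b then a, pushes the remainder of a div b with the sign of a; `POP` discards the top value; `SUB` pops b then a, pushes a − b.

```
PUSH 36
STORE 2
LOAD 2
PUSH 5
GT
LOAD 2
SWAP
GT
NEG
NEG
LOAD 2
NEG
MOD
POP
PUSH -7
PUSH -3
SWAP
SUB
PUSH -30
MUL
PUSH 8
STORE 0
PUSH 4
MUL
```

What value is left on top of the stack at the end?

PUSH 36  -> 36
STORE 2  -> (empty)
LOAD 2   -> 36
PUSH 5   -> 36 5
GT       -> 1
LOAD 2   -> 1 36
SWAP     -> 36 1
GT       -> 1
NEG      -> -1
NEG      -> 1
LOAD 2   -> 1 36
NEG      -> 1 -36
MOD      -> 1
POP      -> (empty)
PUSH -7  -> -7
PUSH -3  -> -7 -3
SWAP     -> -3 -7
SUB      -> 4
PUSH -30 -> 4 -30
MUL      -> -120
PUSH 8   -> -120 8
STORE 0  -> -120
PUSH 4   -> -120 4
MUL      -> -480

-480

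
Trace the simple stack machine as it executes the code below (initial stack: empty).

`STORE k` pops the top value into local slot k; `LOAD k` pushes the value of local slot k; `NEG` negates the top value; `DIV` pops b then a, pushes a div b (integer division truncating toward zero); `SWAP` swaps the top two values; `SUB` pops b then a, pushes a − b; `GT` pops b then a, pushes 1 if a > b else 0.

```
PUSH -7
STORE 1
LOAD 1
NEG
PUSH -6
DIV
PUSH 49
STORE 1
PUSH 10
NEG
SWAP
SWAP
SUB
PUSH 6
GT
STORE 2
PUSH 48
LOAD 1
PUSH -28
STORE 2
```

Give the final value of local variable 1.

49

PUSH -7  : [-7]
STORE 1  : []
LOAD 1   : [-7]
NEG      : [7]
PUSH -6  : [7, -6]
DIV      : [-1]
PUSH 49  : [-1, 49]
STORE 1  : [-1]
PUSH 10  : [-1, 10]
NEG      : [-1, -10]
SWAP     : [-10, -1]
SWAP     : [-1, -10]
SUB      : [9]
PUSH 6   : [9, 6]
GT       : [1]
STORE 2  : []
PUSH 48  : [48]
LOAD 1   : [48, 49]
PUSH -28 : [48, 49, -28]
STORE 2  : [48, 49]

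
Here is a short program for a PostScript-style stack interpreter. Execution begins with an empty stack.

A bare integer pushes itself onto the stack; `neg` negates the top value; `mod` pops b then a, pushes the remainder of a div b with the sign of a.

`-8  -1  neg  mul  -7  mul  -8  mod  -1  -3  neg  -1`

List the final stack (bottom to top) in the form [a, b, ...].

-8  -> -8
-1  -> -8 -1
neg -> -8 1
mul -> -8
-7  -> -8 -7
mul -> 56
-8  -> 56 -8
mod -> 0
-1  -> 0 -1
-3  -> 0 -1 -3
neg -> 0 -1 3
-1  -> 0 -1 3 -1

[0, -1, 3, -1]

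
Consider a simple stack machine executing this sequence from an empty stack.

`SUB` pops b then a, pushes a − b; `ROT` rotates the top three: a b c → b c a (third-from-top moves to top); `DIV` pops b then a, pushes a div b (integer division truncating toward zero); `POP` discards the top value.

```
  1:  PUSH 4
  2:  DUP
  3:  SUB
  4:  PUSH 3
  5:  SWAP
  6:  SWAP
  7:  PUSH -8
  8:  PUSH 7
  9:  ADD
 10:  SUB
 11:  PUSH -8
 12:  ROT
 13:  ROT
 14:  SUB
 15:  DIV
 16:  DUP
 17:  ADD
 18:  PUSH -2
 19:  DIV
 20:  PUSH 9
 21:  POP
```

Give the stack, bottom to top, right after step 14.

PUSH 4   [4]
DUP      [4, 4]
SUB      [0]
PUSH 3   [0, 3]
SWAP     [3, 0]
SWAP     [0, 3]
PUSH -8  [0, 3, -8]
PUSH 7   [0, 3, -8, 7]
ADD      [0, 3, -1]
SUB      [0, 4]
PUSH -8  [0, 4, -8]
ROT      [4, -8, 0]
ROT      [-8, 0, 4]
SUB      [-8, -4]

[-8, -4]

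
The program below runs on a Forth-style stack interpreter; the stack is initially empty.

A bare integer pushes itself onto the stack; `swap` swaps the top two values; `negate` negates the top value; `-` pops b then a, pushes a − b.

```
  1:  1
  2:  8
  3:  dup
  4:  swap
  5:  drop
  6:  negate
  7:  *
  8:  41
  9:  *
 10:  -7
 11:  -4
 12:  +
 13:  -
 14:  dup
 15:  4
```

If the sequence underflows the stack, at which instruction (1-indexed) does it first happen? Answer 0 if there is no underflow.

0

1      -> 1
8      -> 1 8
dup    -> 1 8 8
swap   -> 1 8 8
drop   -> 1 8
negate -> 1 -8
*      -> -8
41     -> -8 41
*      -> -328
-7     -> -328 -7
-4     -> -328 -7 -4
+      -> -328 -11
-      -> -317
dup    -> -317 -317
4      -> -317 -317 4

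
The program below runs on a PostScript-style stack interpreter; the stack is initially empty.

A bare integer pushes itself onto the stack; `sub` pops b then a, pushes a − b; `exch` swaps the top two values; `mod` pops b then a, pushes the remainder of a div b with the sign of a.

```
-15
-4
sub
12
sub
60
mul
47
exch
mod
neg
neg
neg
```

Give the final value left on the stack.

-15  -> [-15]
-4   -> [-15, -4]
sub  -> [-11]
12   -> [-11, 12]
sub  -> [-23]
60   -> [-23, 60]
mul  -> [-1380]
47   -> [-1380, 47]
exch -> [47, -1380]
mod  -> [47]
neg  -> [-47]
neg  -> [47]
neg  -> [-47]

-47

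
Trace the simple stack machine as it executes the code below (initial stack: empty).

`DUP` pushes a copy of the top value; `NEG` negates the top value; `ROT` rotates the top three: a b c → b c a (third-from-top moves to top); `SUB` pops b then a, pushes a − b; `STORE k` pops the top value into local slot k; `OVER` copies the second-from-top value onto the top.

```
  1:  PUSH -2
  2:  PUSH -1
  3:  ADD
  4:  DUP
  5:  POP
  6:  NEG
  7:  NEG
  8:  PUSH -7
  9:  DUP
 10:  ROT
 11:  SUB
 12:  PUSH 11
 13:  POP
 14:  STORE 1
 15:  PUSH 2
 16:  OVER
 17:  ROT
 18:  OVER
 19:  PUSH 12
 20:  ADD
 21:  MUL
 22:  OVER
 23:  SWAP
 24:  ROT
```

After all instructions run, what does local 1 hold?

PUSH -2  -2
PUSH -1  -2 -1
ADD      -3
DUP      -3 -3
POP      -3
NEG      3
NEG      -3
PUSH -7  -3 -7
DUP      -3 -7 -7
ROT      -7 -7 -3
SUB      -7 -4
PUSH 11  -7 -4 11
POP      -7 -4
STORE 1  -7
PUSH 2   -7 2
OVER     -7 2 -7
ROT      2 -7 -7
OVER     2 -7 -7 -7
PUSH 12  2 -7 -7 -7 12
ADD      2 -7 -7 5
MUL      2 -7 -35
OVER     2 -7 -35 -7
SWAP     2 -7 -7 -35
ROT      2 -7 -35 -7

-4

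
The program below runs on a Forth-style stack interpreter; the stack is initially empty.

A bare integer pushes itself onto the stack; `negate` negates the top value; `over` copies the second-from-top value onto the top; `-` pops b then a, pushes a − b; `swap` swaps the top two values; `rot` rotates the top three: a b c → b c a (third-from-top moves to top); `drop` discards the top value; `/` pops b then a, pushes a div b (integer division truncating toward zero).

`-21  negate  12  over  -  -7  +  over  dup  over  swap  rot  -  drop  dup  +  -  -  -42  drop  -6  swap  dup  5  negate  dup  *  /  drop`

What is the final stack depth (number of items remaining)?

-21    : [-21]
negate : [21]
12     : [21, 12]
over   : [21, 12, 21]
-      : [21, -9]
-7     : [21, -9, -7]
+      : [21, -16]
over   : [21, -16, 21]
dup    : [21, -16, 21, 21]
over   : [21, -16, 21, 21, 21]
swap   : [21, -16, 21, 21, 21]
rot    : [21, -16, 21, 21, 21]
-      : [21, -16, 21, 0]
drop   : [21, -16, 21]
dup    : [21, -16, 21, 21]
+      : [21, -16, 42]
-      : [21, -58]
-      : [79]
-42    : [79, -42]
drop   : [79]
-6     : [79, -6]
swap   : [-6, 79]
dup    : [-6, 79, 79]
5      : [-6, 79, 79, 5]
negate : [-6, 79, 79, -5]
dup    : [-6, 79, 79, -5, -5]
*      : [-6, 79, 79, 25]
/      : [-6, 79, 3]
drop   : [-6, 79]

2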